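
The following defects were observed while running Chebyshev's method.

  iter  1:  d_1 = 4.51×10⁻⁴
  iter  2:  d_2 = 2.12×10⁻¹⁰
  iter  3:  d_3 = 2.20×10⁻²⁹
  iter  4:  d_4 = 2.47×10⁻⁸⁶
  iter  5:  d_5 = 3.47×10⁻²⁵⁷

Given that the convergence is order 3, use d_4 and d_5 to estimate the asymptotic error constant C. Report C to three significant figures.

2.30

C ≈ d_5 / d_4^3
  = 3.47×10⁻²⁵⁷ / (2.47×10⁻⁸⁶)^3
  = 3.47×10⁻²⁵⁷ / 1.50692e-257 ≈ 2.3027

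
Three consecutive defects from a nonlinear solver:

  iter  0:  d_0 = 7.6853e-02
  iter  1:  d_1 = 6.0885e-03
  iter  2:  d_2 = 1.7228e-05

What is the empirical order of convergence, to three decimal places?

2.314

p ≈ ln(d_2/d_1) / ln(d_1/d_0)
  = ln(1.7228e-05/6.0885e-03) / ln(6.0885e-03/7.6853e-02)
  = ln(0.0028296) / ln(0.0792227)
  = -5.867620 / -2.535492 ≈ 2.314194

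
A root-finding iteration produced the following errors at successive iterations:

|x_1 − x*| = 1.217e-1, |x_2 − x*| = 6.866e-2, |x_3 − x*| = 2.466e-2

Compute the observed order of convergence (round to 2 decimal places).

1.79

p ≈ ln(|x_3 − x*|/|x_2 − x*|) / ln(|x_2 − x*|/|x_1 − x*|)
  = ln(2.466e-2/6.866e-2) / ln(6.866e-2/1.217e-1)
  = ln(0.359161) / ln(0.564174)
  = -1.02398 / -0.57239 ≈ 1.78896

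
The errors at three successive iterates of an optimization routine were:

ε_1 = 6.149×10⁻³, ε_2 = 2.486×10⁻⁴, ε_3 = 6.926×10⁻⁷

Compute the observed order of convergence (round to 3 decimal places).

p ≈ ln(ε_3/ε_2) / ln(ε_2/ε_1)
  = ln(6.926×10⁻⁷/2.486×10⁻⁴) / ln(2.486×10⁻⁴/6.149×10⁻³)
  = ln(0.002786) / ln(0.0404293)
  = -5.883148 / -3.208201 ≈ 1.833784

1.834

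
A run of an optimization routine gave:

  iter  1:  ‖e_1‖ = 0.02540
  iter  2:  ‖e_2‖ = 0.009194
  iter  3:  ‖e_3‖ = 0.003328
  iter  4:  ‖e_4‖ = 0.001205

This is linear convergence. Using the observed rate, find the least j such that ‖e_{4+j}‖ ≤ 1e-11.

19

Rate ρ ≈ ‖e_4‖/‖e_3‖ = 0.001205/0.003328 = 0.3621.
After j more steps, ‖e_{4+j}‖ ≈ 0.001205·ρ^j; need ρ^j ≤ 1e-11/0.001205 = 8.29876e-09.
j ≥ ln(8.29876e-09)/ln(0.3621) = -18.6072/-1.01583 = 18.317.
So 19 more iterations are needed.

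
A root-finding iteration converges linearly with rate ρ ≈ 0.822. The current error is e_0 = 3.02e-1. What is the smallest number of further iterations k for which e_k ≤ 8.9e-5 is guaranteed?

42

After k steps, e_k ≈ 3.02e-1·0.822^k.
Need 0.822^k ≤ 8.9e-5/3.02e-1 = 0.000294702.
k ≥ ln(0.000294702)/ln(0.822) = -8.1295/-0.19601 = 41.475.
Smallest integer k = 42.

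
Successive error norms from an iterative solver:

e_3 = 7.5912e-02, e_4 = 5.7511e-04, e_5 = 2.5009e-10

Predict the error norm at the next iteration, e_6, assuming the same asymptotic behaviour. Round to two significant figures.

2.1e-29

First estimate the order: p ≈ ln(e_5/e_4) / ln(e_4/e_3) = ln(2.5009e-10/5.7511e-04)/ln(5.7511e-04/7.5912e-02) = ln(4.34856e-07)/ln(0.00757601) ≈ 3.0000.
Then e_6 ≈ e_5·(e_5/e_4)^p = 2.5009e-10·(4.34856e-07)^3.0000 = 2.5009e-10·8.22312e-20 ≈ 2.057e-29.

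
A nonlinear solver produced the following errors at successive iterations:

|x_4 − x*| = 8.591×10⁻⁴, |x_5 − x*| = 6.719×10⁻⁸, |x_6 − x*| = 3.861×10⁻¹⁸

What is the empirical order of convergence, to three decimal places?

p ≈ ln(|x_6 − x*|/|x_5 − x*|) / ln(|x_5 − x*|/|x_4 − x*|)
  = ln(3.861×10⁻¹⁸/6.719×10⁻⁸) / ln(6.719×10⁻⁸/8.591×10⁻⁴)
  = ln(5.74639e-11) / ln(7.82098e-05)
  = -23.579864 / -9.456116 ≈ 2.493610

2.494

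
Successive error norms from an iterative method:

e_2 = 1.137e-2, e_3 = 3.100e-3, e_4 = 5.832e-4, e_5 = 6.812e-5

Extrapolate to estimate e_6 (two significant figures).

4.3e-6

First estimate the order: p ≈ ln(e_5/e_4) / ln(e_4/e_3) = ln(6.812e-5/5.832e-4)/ln(5.832e-4/3.100e-3) = ln(0.116804)/ln(0.188129) ≈ 1.2853.
Then e_6 ≈ e_5·(e_5/e_4)^p = 6.812e-5·(0.116804)^1.2853 = 6.812e-5·0.0633 ≈ 4.312e-06.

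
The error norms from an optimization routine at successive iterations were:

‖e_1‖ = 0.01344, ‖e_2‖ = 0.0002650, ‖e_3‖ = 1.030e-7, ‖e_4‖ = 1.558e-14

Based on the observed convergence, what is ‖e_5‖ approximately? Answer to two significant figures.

3.6e-28

First estimate the order: p ≈ ln(‖e_4‖/‖e_3‖) / ln(‖e_3‖/‖e_2‖) = ln(1.558e-14/1.030e-7)/ln(1.030e-7/0.0002650) = ln(1.51262e-07)/ln(0.000388679) ≈ 1.9998.
Then ‖e_5‖ ≈ ‖e_4‖·(‖e_4‖/‖e_3‖)^p = 1.558e-14·(1.51262e-07)^1.9998 = 1.558e-14·2.29522e-14 ≈ 3.576e-28.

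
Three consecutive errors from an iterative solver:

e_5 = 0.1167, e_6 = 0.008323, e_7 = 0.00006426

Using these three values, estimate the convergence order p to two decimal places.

p ≈ ln(e_7/e_6) / ln(e_6/e_5)
  = ln(0.00006426/0.008323) / ln(0.008323/0.1167)
  = ln(0.00772077) / ln(0.0713196)
  = -4.86384 / -2.64058 ≈ 1.84196

1.84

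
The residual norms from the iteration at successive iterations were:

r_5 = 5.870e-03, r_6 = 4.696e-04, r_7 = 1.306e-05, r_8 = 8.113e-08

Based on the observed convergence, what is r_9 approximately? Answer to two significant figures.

6.0e-11

First estimate the order: p ≈ ln(r_8/r_7) / ln(r_7/r_6) = ln(8.113e-08/1.306e-05)/ln(1.306e-05/4.696e-04) = ln(0.0062121)/ln(0.0278109) ≈ 1.4184.
Then r_9 ≈ r_8·(r_8/r_7)^p = 8.113e-08·(0.0062121)^1.4184 = 8.113e-08·0.00074119 ≈ 6.013e-11.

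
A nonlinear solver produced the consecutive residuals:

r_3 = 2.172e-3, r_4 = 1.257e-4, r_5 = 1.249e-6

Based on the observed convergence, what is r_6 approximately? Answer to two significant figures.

First estimate the order: p ≈ ln(r_5/r_4) / ln(r_4/r_3) = ln(1.249e-6/1.257e-4)/ln(1.257e-4/2.172e-3) = ln(0.00993636)/ln(0.0578729) ≈ 1.6184.
Then r_6 ≈ r_5·(r_5/r_4)^p = 1.249e-6·(0.00993636)^1.6184 = 1.249e-6·0.000573737 ≈ 7.166e-10.

7.2e-10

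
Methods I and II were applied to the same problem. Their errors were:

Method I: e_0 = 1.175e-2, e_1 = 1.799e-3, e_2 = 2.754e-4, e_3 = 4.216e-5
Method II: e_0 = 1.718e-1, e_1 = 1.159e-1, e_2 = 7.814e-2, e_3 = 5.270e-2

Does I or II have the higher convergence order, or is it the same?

Method I: p ≈ ln(4.216e-5/2.754e-4)/ln(2.754e-4/1.799e-3) ≈ 1.00.
Method II: p ≈ ln(5.270e-2/7.814e-2)/ln(7.814e-2/1.159e-1) ≈ 1.00.
Both orders ≈ 1.0 — effectively the same.

same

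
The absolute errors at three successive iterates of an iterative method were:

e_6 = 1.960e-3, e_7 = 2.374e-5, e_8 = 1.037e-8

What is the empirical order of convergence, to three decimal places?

p ≈ ln(e_8/e_7) / ln(e_7/e_6)
  = ln(1.037e-8/2.374e-5) / ln(2.374e-5/1.960e-3)
  = ln(0.000436816) / ln(0.0121122)
  = -7.735999 / -4.413542 ≈ 1.752787

1.753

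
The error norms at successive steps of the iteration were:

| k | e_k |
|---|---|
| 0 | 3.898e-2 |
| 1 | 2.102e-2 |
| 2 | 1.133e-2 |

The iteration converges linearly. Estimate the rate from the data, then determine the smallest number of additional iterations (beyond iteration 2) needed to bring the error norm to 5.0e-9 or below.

Rate ρ ≈ e_2/e_1 = 1.133e-2/2.102e-2 = 0.5390.
After j more steps, e_{2+j} ≈ 1.133e-2·ρ^j; need ρ^j ≤ 5.0e-9/1.133e-2 = 4.41306e-07.
j ≥ ln(4.41306e-07)/ln(0.5390) = -14.6335/-0.61804 = 23.677.
So 24 more iterations are needed.

24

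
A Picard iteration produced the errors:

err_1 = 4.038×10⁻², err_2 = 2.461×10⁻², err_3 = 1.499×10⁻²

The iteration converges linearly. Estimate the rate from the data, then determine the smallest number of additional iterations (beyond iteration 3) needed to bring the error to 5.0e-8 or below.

26

Rate ρ ≈ err_3/err_2 = 1.499×10⁻²/2.461×10⁻² = 0.6091.
After j more steps, err_{3+j} ≈ 1.499×10⁻²·ρ^j; need ρ^j ≤ 5.0e-8/1.499×10⁻² = 3.33556e-06.
j ≥ ln(3.33556e-06)/ln(0.6091) = -12.6109/-0.49577 = 25.437.
So 26 more iterations are needed.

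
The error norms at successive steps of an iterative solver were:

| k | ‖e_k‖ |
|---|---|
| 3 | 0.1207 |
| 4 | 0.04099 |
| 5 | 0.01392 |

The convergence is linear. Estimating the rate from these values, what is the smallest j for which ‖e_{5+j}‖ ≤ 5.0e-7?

Rate ρ ≈ ‖e_5‖/‖e_4‖ = 0.01392/0.04099 = 0.3396.
After j more steps, ‖e_{5+j}‖ ≈ 0.01392·ρ^j; need ρ^j ≤ 5.0e-7/0.01392 = 3.59195e-05.
j ≥ ln(3.59195e-05)/ln(0.3396) = -10.2342/-1.07999 = 9.476.
So 10 more iterations are needed.

10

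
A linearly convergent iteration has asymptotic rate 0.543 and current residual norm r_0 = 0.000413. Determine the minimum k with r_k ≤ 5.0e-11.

After k steps, r_k ≈ 0.000413·0.543^k.
Need 0.543^k ≤ 5.0e-11/0.000413 = 1.21065e-07.
k ≥ ln(1.21065e-07)/ln(0.543) = -15.9269/-0.61065 = 26.082.
Smallest integer k = 27.

27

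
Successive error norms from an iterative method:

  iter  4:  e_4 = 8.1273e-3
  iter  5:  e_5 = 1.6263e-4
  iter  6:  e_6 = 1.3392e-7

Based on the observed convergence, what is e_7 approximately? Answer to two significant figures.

First estimate the order: p ≈ ln(e_6/e_5) / ln(e_5/e_4) = ln(1.3392e-7/1.6263e-4)/ln(1.6263e-4/8.1273e-3) = ln(0.000823464)/ln(0.0200103) ≈ 1.8157.
Then e_7 ≈ e_6·(e_6/e_5)^p = 1.3392e-7·(0.000823464)^1.8157 = 1.3392e-7·2.51036e-06 ≈ 3.362e-13.

3.4e-13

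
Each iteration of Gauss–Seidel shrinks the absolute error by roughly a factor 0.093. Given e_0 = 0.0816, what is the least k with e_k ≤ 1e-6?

5

After k steps, e_k ≈ 0.0816·0.093^k.
Need 0.093^k ≤ 1e-6/0.0816 = 1.22549e-05.
k ≥ ln(1.22549e-05)/ln(0.093) = -11.3096/-2.37516 = 4.762.
Smallest integer k = 5.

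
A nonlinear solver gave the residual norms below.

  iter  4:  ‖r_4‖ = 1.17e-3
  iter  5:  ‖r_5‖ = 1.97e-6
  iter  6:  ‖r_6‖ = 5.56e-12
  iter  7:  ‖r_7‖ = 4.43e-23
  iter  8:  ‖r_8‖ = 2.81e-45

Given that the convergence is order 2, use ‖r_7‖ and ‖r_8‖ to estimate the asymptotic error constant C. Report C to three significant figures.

C ≈ ‖r_8‖ / ‖r_7‖^2
  = 2.81e-45 / (4.43e-23)^2
  = 2.81e-45 / 1.96249e-45 ≈ 1.4319

1.43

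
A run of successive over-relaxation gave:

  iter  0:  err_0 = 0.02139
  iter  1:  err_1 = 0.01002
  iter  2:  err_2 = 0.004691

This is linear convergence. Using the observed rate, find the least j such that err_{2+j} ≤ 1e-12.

Rate ρ ≈ err_2/err_1 = 0.004691/0.01002 = 0.4682.
After j more steps, err_{2+j} ≈ 0.004691·ρ^j; need ρ^j ≤ 1e-12/0.004691 = 2.13174e-10.
j ≥ ln(2.13174e-10)/ln(0.4682) = -22.2689/-0.75886 = 29.345.
So 30 more iterations are needed.

30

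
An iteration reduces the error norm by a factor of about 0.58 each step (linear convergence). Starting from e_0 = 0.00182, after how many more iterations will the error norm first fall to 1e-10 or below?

31

After k steps, e_k ≈ 0.00182·0.58^k.
Need 0.58^k ≤ 1e-10/0.00182 = 5.49451e-08.
k ≥ ln(5.49451e-08)/ln(0.58) = -16.7169/-0.54473 = 30.688.
Smallest integer k = 31.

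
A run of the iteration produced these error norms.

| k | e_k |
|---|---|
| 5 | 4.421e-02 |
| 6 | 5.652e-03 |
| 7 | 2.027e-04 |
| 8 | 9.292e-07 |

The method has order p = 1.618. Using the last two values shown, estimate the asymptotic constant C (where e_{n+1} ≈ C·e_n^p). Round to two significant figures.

C ≈ e_8 / e_7^1.618
  = 9.292e-07 / (2.027e-04)^1.618
  = 9.292e-07 / 1.05801e-06 ≈ 0.87825

0.88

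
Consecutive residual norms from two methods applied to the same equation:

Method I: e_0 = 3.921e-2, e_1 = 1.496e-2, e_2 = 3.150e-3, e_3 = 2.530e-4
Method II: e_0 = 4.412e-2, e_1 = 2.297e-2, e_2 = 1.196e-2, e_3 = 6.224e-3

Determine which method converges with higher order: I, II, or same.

I

Method I: p ≈ ln(2.530e-4/3.150e-3)/ln(3.150e-3/1.496e-2) ≈ 1.62.
Method II: p ≈ ln(6.224e-3/1.196e-2)/ln(1.196e-2/2.297e-2) ≈ 1.00.
Method I has the higher order (≈1.6 vs ≈1.0).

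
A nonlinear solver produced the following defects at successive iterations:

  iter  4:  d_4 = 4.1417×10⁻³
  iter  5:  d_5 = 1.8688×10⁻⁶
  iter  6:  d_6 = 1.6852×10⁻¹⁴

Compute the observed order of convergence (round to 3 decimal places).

p ≈ ln(d_6/d_5) / ln(d_5/d_4)
  = ln(1.6852×10⁻¹⁴/1.8688×10⁻⁶) / ln(1.8688×10⁻⁶/4.1417×10⁻³)
  = ln(9.01755e-09) / ln(0.000451216)
  = -18.524093 / -7.703564 ≈ 2.404613

2.405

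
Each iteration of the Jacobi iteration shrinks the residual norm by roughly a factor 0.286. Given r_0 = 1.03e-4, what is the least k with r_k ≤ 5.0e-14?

18

After k steps, r_k ≈ 1.03e-4·0.286^k.
Need 0.286^k ≤ 5.0e-14/1.03e-4 = 4.85437e-10.
k ≥ ln(4.85437e-10)/ln(0.286) = -21.4460/-1.25176 = 17.133.
Smallest integer k = 18.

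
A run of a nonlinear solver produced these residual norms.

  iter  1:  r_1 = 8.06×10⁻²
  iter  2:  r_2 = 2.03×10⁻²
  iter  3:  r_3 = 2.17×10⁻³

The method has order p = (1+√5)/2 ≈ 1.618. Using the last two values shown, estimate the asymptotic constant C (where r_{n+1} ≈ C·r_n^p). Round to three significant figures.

1.19

C ≈ r_3 / r_2^1.618
  = 2.17×10⁻³ / (2.03×10⁻²)^1.618
  = 2.17×10⁻³ / 0.00182612 ≈ 1.1883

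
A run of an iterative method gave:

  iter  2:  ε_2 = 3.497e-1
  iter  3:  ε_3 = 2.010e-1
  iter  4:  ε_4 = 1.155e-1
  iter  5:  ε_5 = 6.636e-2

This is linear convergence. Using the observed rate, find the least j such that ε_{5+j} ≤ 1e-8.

Rate ρ ≈ ε_5/ε_4 = 6.636e-2/1.155e-1 = 0.5745.
After j more steps, ε_{5+j} ≈ 6.636e-2·ρ^j; need ρ^j ≤ 1e-8/6.636e-2 = 1.50693e-07.
j ≥ ln(1.50693e-07)/ln(0.5745) = -15.7080/-0.55426 = 28.340.
So 29 more iterations are needed.

29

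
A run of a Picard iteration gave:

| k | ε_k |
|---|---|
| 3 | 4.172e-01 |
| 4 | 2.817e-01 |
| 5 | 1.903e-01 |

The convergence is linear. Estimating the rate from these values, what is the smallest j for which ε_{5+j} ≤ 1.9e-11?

59

Rate ρ ≈ ε_5/ε_4 = 1.903e-01/2.817e-01 = 0.6755.
After j more steps, ε_{5+j} ≈ 1.903e-01·ρ^j; need ρ^j ≤ 1.9e-11/1.903e-01 = 9.98424e-11.
j ≥ ln(9.98424e-11)/ln(0.6755) = -23.0274/-0.39230 = 58.698.
So 59 more iterations are needed.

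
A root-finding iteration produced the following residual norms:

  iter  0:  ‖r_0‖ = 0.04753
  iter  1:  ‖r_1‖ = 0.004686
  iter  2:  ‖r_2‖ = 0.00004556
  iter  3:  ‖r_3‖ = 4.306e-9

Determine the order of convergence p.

Consecutive ratios: ‖r_3‖/‖r_2‖ = 4.306e-9/0.00004556 = 9.45127e-05, ‖r_2‖/‖r_1‖ = 0.00004556/0.004686 = 0.00972258.
p ≈ ln(9.45127e-05)/ln(0.00972258) = -9.2668/-4.6333 ≈ 2.00.
So the convergence is quadratic (order 2).

2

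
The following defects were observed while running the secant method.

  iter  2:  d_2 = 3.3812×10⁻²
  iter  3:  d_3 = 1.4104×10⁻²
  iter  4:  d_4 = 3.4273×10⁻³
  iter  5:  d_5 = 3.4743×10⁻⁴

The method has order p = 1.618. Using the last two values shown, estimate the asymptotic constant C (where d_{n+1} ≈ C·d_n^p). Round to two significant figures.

C ≈ d_5 / d_4^1.618
  = 3.4743×10⁻⁴ / (3.4273×10⁻³)^1.618
  = 3.4743×10⁻⁴ / 0.000102696 ≈ 3.3831

3.4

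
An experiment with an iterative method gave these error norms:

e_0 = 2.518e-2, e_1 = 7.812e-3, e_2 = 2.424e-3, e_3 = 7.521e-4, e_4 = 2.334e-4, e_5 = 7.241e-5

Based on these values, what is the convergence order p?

1

Consecutive ratios: e_5/e_4 = 7.241e-5/2.334e-4 = 0.31024, e_4/e_3 = 2.334e-4/7.521e-4 = 0.310331.
p ≈ ln(0.31024)/ln(0.310331) = -1.1704/-1.1701 ≈ 1.00.
So the convergence is linear (order 1).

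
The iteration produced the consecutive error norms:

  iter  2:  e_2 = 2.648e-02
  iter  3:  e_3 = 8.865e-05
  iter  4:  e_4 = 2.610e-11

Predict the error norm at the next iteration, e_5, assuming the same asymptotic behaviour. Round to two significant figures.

First estimate the order: p ≈ ln(e_4/e_3) / ln(e_3/e_2) = ln(2.610e-11/8.865e-05)/ln(8.865e-05/2.648e-02) = ln(2.94416e-07)/ln(0.00334781) ≈ 2.6385.
Then e_5 ≈ e_4·(e_4/e_3)^p = 2.610e-11·(2.94416e-07)^2.6385 = 2.610e-11·5.85942e-18 ≈ 1.529e-28.

1.5e-28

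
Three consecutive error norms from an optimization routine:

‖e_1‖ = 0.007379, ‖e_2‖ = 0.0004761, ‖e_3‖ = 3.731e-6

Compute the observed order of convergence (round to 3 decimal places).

p ≈ ln(‖e_3‖/‖e_2‖) / ln(‖e_2‖/‖e_1‖)
  = ln(3.731e-6/0.0004761) / ln(0.0004761/0.007379)
  = ln(0.00783659) / ln(0.0645209)
  = -4.848951 / -2.740766 ≈ 1.769196

1.769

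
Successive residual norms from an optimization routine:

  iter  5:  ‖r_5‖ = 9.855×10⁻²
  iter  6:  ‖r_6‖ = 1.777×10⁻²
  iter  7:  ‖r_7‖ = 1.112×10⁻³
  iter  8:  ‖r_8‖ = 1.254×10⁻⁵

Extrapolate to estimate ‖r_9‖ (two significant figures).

First estimate the order: p ≈ ln(‖r_8‖/‖r_7‖) / ln(‖r_7‖/‖r_6‖) = ln(1.254×10⁻⁵/1.112×10⁻³)/ln(1.112×10⁻³/1.777×10⁻²) = ln(0.011277)/ln(0.0625774) ≈ 1.6183.
Then ‖r_9‖ ≈ ‖r_8‖·(‖r_8‖/‖r_7‖)^p = 1.254×10⁻⁵·(0.011277)^1.6183 = 1.254×10⁻⁵·0.000704474 ≈ 8.834e-09.

8.8e-9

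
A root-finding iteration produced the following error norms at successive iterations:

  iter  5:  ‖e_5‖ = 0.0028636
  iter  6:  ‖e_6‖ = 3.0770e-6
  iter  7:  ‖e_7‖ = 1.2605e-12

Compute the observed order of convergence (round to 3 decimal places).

p ≈ ln(‖e_7‖/‖e_6‖) / ln(‖e_6‖/‖e_5‖)
  = ln(1.2605e-12/3.0770e-6) / ln(3.0770e-6/0.0028636)
  = ln(4.09652e-07) / ln(0.00107452)
  = -14.707958 / -6.835881 ≈ 2.151582

2.152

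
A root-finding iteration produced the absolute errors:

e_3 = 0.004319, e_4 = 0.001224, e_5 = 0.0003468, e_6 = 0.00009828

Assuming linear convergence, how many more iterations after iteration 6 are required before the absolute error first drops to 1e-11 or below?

Rate ρ ≈ e_6/e_5 = 0.00009828/0.0003468 = 0.2834.
After j more steps, e_{6+j} ≈ 0.00009828·ρ^j; need ρ^j ≤ 1e-11/0.00009828 = 1.0175e-07.
j ≥ ln(1.0175e-07)/ln(0.2834) = -16.1007/-1.26090 = 12.769.
So 13 more iterations are needed.

13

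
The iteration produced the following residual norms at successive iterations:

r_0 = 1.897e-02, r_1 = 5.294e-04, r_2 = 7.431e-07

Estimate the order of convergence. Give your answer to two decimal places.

p ≈ ln(r_2/r_1) / ln(r_1/r_0)
  = ln(7.431e-07/5.294e-04) / ln(5.294e-04/1.897e-02)
  = ln(0.00140366) / ln(0.0279072)
  = -6.56867 / -3.57887 ≈ 1.83540

1.84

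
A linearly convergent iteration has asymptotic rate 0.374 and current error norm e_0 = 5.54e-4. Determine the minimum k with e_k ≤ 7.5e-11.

After k steps, e_k ≈ 5.54e-4·0.374^k.
Need 0.374^k ≤ 7.5e-11/5.54e-4 = 1.35379e-07.
k ≥ ln(1.35379e-07)/ln(0.374) = -15.8152/-0.98350 = 16.081.
Smallest integer k = 17.

17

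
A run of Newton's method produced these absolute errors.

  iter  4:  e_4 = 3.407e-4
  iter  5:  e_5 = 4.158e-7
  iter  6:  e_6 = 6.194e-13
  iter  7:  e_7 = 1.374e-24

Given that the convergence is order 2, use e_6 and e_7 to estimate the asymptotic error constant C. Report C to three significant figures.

3.58

C ≈ e_7 / e_6^2
  = 1.374e-24 / (6.194e-13)^2
  = 1.374e-24 / 3.83656e-25 ≈ 3.5813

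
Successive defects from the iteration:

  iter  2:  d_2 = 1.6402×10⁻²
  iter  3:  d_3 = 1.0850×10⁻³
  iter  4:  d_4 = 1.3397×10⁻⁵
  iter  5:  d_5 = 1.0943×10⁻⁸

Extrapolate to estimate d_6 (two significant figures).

First estimate the order: p ≈ ln(d_5/d_4) / ln(d_4/d_3) = ln(1.0943×10⁻⁸/1.3397×10⁻⁵)/ln(1.3397×10⁻⁵/1.0850×10⁻³) = ln(0.000816825)/ln(0.0123475) ≈ 1.6180.
Then d_6 ≈ d_5·(d_5/d_4)^p = 1.0943×10⁻⁸·(0.000816825)^1.6180 = 1.0943×10⁻⁸·1.00885e-05 ≈ 1.104e-13.

1.1e-13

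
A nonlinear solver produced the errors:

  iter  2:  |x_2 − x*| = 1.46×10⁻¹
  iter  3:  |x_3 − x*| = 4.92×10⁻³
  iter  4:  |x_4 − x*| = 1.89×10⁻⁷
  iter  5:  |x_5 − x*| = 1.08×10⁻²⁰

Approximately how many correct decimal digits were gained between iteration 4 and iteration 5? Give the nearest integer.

Digits gained ≈ log₁₀(|x_4 − x*|/|x_5 − x*|) = log₁₀(1.89×10⁻⁷/1.08×10⁻²⁰) = log₁₀(1.75e+13) ≈ 13.243.

13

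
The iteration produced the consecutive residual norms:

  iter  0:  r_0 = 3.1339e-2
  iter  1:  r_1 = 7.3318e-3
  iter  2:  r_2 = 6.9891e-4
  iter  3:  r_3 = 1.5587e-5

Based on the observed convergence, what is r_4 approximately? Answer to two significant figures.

First estimate the order: p ≈ ln(r_3/r_2) / ln(r_2/r_1) = ln(1.5587e-5/6.9891e-4)/ln(6.9891e-4/7.3318e-3) = ln(0.0223019)/ln(0.0953258) ≈ 1.6180.
Then r_4 ≈ r_3·(r_3/r_2)^p = 1.5587e-5·(0.0223019)^1.6180 = 1.5587e-5·0.00212626 ≈ 3.314e-08.

3.3e-8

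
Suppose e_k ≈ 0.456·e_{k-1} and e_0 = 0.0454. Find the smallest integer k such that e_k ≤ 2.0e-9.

22

After k steps, e_k ≈ 0.0454·0.456^k.
Need 0.456^k ≤ 2.0e-9/0.0454 = 4.40529e-08.
k ≥ ln(4.40529e-08)/ln(0.456) = -16.9379/-0.78526 = 21.570.
Smallest integer k = 22.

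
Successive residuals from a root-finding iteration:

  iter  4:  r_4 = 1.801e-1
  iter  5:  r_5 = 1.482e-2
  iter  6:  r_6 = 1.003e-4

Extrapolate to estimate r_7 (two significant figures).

4.6e-9

First estimate the order: p ≈ ln(r_6/r_5) / ln(r_5/r_4) = ln(1.003e-4/1.482e-2)/ln(1.482e-2/1.801e-1) = ln(0.00676788)/ln(0.0822876) ≈ 2.0002.
Then r_7 ≈ r_6·(r_6/r_5)^p = 1.003e-4·(0.00676788)^2.0002 = 1.003e-4·4.57585e-05 ≈ 4.59e-09.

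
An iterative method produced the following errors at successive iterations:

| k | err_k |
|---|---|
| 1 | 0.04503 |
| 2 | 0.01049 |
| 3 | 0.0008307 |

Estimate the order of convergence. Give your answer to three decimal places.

1.741

p ≈ ln(err_3/err_2) / ln(err_2/err_1)
  = ln(0.0008307/0.01049) / ln(0.01049/0.04503)
  = ln(0.0791897) / ln(0.232956)
  = -2.535909 / -1.456906 ≈ 1.740613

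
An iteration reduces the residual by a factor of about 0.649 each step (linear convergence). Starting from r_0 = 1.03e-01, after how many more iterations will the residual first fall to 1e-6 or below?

After k steps, r_k ≈ 1.03e-01·0.649^k.
Need 0.649^k ≤ 1e-6/1.03e-01 = 9.70874e-06.
k ≥ ln(9.70874e-06)/ln(0.649) = -11.5425/-0.43232 = 26.699.
Smallest integer k = 27.

27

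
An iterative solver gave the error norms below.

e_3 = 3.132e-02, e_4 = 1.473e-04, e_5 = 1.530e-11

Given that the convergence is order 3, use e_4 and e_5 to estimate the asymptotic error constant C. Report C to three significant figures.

4.79

C ≈ e_5 / e_4^3
  = 1.530e-11 / (1.473e-04)^3
  = 1.530e-11 / 3.19601e-12 ≈ 4.7872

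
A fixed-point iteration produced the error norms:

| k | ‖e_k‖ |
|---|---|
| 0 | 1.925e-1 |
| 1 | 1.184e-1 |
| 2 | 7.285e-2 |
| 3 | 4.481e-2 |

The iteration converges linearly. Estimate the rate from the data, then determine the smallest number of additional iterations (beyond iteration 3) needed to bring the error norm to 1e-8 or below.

Rate ρ ≈ ‖e_3‖/‖e_2‖ = 4.481e-2/7.285e-2 = 0.6151.
After j more steps, ‖e_{3+j}‖ ≈ 4.481e-2·ρ^j; need ρ^j ≤ 1e-8/4.481e-2 = 2.23164e-07.
j ≥ ln(2.23164e-07)/ln(0.6151) = -15.3154/-0.48597 = 31.515.
So 32 more iterations are needed.

32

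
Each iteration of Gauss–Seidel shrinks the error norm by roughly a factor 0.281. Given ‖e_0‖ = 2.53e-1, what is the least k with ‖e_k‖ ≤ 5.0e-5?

After k steps, ‖e_k‖ ≈ 2.53e-1·0.281^k.
Need 0.281^k ≤ 5.0e-5/2.53e-1 = 0.000197628.
k ≥ ln(0.000197628)/ln(0.281) = -8.5291/-1.26940 = 6.719.
Smallest integer k = 7.

7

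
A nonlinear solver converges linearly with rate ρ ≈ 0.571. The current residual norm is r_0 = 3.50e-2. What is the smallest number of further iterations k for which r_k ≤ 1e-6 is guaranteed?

19

After k steps, r_k ≈ 3.50e-2·0.571^k.
Need 0.571^k ≤ 1e-6/3.50e-2 = 2.85714e-05.
k ≥ ln(2.85714e-05)/ln(0.571) = -10.4631/-0.56037 = 18.672.
Smallest integer k = 19.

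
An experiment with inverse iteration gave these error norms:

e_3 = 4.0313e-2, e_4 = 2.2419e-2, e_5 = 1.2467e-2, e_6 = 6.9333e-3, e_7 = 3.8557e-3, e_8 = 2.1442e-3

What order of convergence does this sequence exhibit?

Consecutive ratios: e_8/e_7 = 2.1442e-3/3.8557e-3 = 0.556112, e_7/e_6 = 3.8557e-3/6.9333e-3 = 0.556113.
p ≈ ln(0.556112)/ln(0.556113) = -0.5868/-0.5868 ≈ 1.00.
So the convergence is linear (order 1).

1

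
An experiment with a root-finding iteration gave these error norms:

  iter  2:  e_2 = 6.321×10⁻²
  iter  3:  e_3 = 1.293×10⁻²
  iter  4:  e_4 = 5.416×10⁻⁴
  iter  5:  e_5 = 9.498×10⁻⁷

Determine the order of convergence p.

Consecutive ratios: e_5/e_4 = 9.498×10⁻⁷/5.416×10⁻⁴ = 0.00175369, e_4/e_3 = 5.416×10⁻⁴/1.293×10⁻² = 0.0418871.
p ≈ ln(0.00175369)/ln(0.0418871) = -6.3460/-3.1728 ≈ 2.00.
So the convergence is quadratic (order 2).

2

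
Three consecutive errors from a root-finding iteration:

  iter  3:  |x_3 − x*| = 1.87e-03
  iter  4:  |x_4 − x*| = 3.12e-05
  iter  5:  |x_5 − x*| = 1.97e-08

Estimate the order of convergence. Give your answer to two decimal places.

1.80

p ≈ ln(|x_5 − x*|/|x_4 − x*|) / ln(|x_4 − x*|/|x_3 − x*|)
  = ln(1.97e-08/3.12e-05) / ln(3.12e-05/1.87e-03)
  = ln(0.00063141) / ln(0.0166845)
  = -7.36756 / -4.09328 ≈ 1.79992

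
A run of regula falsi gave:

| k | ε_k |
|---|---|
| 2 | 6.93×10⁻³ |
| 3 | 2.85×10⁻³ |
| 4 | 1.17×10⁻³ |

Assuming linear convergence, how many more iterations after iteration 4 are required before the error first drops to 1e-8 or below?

Rate ρ ≈ ε_4/ε_3 = 1.17×10⁻³/2.85×10⁻³ = 0.4105.
After j more steps, ε_{4+j} ≈ 1.17×10⁻³·ρ^j; need ρ^j ≤ 1e-8/1.17×10⁻³ = 8.54701e-06.
j ≥ ln(8.54701e-06)/ln(0.4105) = -11.6699/-0.89038 = 13.107.
So 14 more iterations are needed.

14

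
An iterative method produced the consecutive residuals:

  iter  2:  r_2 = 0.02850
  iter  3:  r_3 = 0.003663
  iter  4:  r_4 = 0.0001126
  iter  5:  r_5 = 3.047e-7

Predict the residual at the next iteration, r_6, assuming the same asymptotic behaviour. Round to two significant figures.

First estimate the order: p ≈ ln(r_5/r_4) / ln(r_4/r_3) = ln(3.047e-7/0.0001126)/ln(0.0001126/0.003663) = ln(0.00270604)/ln(0.0307398) ≈ 1.6979.
Then r_6 ≈ r_5·(r_5/r_4)^p = 3.047e-7·(0.00270604)^1.6979 = 3.047e-7·4.36878e-05 ≈ 1.331e-11.

1.3e-11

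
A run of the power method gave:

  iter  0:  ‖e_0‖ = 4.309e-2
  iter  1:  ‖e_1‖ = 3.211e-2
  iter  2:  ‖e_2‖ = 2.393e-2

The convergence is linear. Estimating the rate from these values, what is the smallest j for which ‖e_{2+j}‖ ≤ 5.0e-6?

29

Rate ρ ≈ ‖e_2‖/‖e_1‖ = 2.393e-2/3.211e-2 = 0.7453.
After j more steps, ‖e_{2+j}‖ ≈ 2.393e-2·ρ^j; need ρ^j ≤ 5.0e-6/2.393e-2 = 0.000208943.
j ≥ ln(0.000208943)/ln(0.7453) = -8.4734/-0.29397 = 28.824.
So 29 more iterations are needed.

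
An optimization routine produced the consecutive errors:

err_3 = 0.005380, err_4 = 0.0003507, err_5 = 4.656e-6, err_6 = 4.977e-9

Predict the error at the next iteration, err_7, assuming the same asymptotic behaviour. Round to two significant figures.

9.9e-14

First estimate the order: p ≈ ln(err_6/err_5) / ln(err_5/err_4) = ln(4.977e-9/4.656e-6)/ln(4.656e-6/0.0003507) = ln(0.00106894)/ln(0.0132763) ≈ 1.5829.
Then err_7 ≈ err_6·(err_6/err_5)^p = 4.977e-9·(0.00106894)^1.5829 = 4.977e-9·1.98212e-05 ≈ 9.865e-14.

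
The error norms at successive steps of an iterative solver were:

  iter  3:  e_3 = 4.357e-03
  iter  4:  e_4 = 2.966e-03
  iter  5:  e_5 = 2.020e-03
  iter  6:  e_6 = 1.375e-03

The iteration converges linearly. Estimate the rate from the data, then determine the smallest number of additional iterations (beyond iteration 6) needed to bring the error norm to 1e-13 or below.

61

Rate ρ ≈ e_6/e_5 = 1.375e-03/2.020e-03 = 0.6807.
After j more steps, e_{6+j} ≈ 1.375e-03·ρ^j; need ρ^j ≤ 1e-13/1.375e-03 = 7.27273e-11.
j ≥ ln(7.27273e-11)/ln(0.6807) = -23.3443/-0.38463 = 60.693.
So 61 more iterations are needed.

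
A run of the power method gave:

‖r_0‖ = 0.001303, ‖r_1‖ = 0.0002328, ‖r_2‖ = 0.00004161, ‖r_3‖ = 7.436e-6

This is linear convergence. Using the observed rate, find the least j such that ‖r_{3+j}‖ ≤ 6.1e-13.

10

Rate ρ ≈ ‖r_3‖/‖r_2‖ = 7.436e-6/0.00004161 = 0.1787.
After j more steps, ‖r_{3+j}‖ ≈ 7.436e-6·ρ^j; need ρ^j ≤ 6.1e-13/7.436e-6 = 8.20334e-08.
j ≥ ln(8.20334e-08)/ln(0.1787) = -16.3161/-1.72205 = 9.475.
So 10 more iterations are needed.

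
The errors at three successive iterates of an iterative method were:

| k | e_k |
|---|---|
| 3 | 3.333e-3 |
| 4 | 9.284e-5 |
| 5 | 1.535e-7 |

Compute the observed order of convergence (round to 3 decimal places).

1.789

p ≈ ln(e_5/e_4) / ln(e_4/e_3)
  = ln(1.535e-7/9.284e-5) / ln(9.284e-5/3.333e-3)
  = ln(0.00165338) / ln(0.0278548)
  = -6.404934 / -3.580750 ≈ 1.788713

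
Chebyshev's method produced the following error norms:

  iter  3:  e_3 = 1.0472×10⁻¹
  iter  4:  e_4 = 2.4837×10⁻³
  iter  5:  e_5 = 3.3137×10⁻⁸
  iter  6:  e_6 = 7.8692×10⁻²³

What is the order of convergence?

3

Consecutive ratios: e_6/e_5 = 7.8692×10⁻²³/3.3137×10⁻⁸ = 2.37475e-15, e_5/e_4 = 3.3137×10⁻⁸/2.4837×10⁻³ = 1.33418e-05.
p ≈ ln(2.37475e-15)/ln(1.33418e-05) = -33.6739/-11.2246 ≈ 3.00.
So the convergence is cubic (order 3).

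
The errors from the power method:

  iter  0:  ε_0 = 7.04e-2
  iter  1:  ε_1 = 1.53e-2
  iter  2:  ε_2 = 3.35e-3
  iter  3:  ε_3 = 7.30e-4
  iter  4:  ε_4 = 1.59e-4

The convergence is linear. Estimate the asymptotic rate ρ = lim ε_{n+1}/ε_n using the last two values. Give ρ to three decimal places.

0.218

ρ ≈ ε_4/ε_3 = 1.59e-4/7.30e-4 = 0.21781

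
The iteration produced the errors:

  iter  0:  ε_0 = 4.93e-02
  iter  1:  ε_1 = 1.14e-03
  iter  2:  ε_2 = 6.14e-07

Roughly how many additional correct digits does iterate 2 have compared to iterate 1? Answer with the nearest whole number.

Digits gained ≈ log₁₀(ε_1/ε_2) = log₁₀(1.14e-03/6.14e-07) = log₁₀(1856.68) ≈ 3.269.

3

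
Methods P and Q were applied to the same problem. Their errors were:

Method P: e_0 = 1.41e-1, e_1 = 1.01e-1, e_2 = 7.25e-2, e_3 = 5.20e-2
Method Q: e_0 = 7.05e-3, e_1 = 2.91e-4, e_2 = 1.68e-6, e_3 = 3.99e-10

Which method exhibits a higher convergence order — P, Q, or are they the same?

Method P: p ≈ ln(5.20e-2/7.25e-2)/ln(7.25e-2/1.01e-1) ≈ 1.00.
Method Q: p ≈ ln(3.99e-10/1.68e-6)/ln(1.68e-6/2.91e-4) ≈ 1.62.
Method Q has the higher order (≈1.6 vs ≈1.0).

Q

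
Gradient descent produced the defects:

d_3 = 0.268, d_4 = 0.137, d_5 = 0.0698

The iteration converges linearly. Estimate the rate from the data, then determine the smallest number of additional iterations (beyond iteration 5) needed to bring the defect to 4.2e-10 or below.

Rate ρ ≈ d_5/d_4 = 0.0698/0.137 = 0.5095.
After j more steps, d_{5+j} ≈ 0.0698·ρ^j; need ρ^j ≤ 4.2e-10/0.0698 = 6.01719e-09.
j ≥ ln(6.01719e-09)/ln(0.5095) = -18.9286/-0.67433 = 28.070.
So 29 more iterations are needed.

29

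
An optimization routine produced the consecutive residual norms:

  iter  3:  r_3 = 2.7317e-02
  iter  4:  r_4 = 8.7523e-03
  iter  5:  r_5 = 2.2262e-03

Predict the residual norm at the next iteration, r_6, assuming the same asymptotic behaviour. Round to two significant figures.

4.3e-4

First estimate the order: p ≈ ln(r_5/r_4) / ln(r_4/r_3) = ln(2.2262e-03/8.7523e-03)/ln(8.7523e-03/2.7317e-02) = ln(0.254356)/ln(0.320398) ≈ 1.2028.
Then r_6 ≈ r_5·(r_5/r_4)^p = 2.2262e-03·(0.254356)^1.2028 = 2.2262e-03·0.192693 ≈ 0.000429.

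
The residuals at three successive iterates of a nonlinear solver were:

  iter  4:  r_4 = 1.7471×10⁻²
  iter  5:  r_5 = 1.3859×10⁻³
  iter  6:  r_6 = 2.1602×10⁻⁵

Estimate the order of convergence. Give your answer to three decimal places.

p ≈ ln(r_6/r_5) / ln(r_5/r_4)
  = ln(2.1602×10⁻⁵/1.3859×10⁻³) / ln(1.3859×10⁻³/1.7471×10⁻²)
  = ln(0.015587) / ln(0.0793257)
  = -4.161318 / -2.534193 ≈ 1.642068

1.642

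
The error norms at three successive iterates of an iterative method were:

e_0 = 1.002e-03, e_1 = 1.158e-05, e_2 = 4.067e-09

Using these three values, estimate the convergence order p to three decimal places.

1.783

p ≈ ln(e_2/e_1) / ln(e_1/e_0)
  = ln(4.067e-09/1.158e-05) / ln(1.158e-05/1.002e-03)
  = ln(0.000351209) / ln(0.0115569)
  = -7.954129 / -4.460473 ≈ 1.783248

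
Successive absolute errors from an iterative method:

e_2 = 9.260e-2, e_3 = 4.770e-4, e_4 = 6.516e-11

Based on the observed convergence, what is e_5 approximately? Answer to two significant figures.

1.7e-31

First estimate the order: p ≈ ln(e_4/e_3) / ln(e_3/e_2) = ln(6.516e-11/4.770e-4)/ln(4.770e-4/9.260e-2) = ln(1.36604e-07)/ln(0.00515119) ≈ 3.0001.
Then e_5 ≈ e_4·(e_4/e_3)^p = 6.516e-11·(1.36604e-07)^3.0001 = 6.516e-11·2.54509e-21 ≈ 1.658e-31.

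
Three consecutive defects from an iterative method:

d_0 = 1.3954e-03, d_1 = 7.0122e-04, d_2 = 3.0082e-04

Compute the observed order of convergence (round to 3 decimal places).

p ≈ ln(d_2/d_1) / ln(d_1/d_0)
  = ln(3.0082e-04/7.0122e-04) / ln(7.0122e-04/1.3954e-03)
  = ln(0.428995) / ln(0.502523)
  = -0.846310 / -0.688114 ≈ 1.229898

1.230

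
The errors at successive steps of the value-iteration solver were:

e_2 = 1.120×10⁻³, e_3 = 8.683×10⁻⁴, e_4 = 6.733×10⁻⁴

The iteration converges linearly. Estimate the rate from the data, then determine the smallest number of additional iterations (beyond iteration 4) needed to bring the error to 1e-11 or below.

Rate ρ ≈ e_4/e_3 = 6.733×10⁻⁴/8.683×10⁻⁴ = 0.7754.
After j more steps, e_{4+j} ≈ 6.733×10⁻⁴·ρ^j; need ρ^j ≤ 1e-11/6.733×10⁻⁴ = 1.48522e-08.
j ≥ ln(1.48522e-08)/ln(0.7754) = -18.0251/-0.25438 = 70.859.
So 71 more iterations are needed.

71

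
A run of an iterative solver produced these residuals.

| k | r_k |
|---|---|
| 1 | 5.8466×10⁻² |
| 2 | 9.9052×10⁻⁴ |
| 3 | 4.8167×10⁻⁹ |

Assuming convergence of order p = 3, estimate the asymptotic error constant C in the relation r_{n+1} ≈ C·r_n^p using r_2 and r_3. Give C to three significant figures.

4.96

C ≈ r_3 / r_2^3
  = 4.8167×10⁻⁹ / (9.9052×10⁻⁴)^3
  = 4.8167×10⁻⁹ / 9.71829e-10 ≈ 4.9563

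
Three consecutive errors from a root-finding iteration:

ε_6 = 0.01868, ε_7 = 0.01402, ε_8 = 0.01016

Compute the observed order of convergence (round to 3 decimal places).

1.122

p ≈ ln(ε_8/ε_7) / ln(ε_7/ε_6)
  = ln(0.01016/0.01402) / ln(0.01402/0.01868)
  = ln(0.724679) / ln(0.750535)
  = -0.322026 / -0.286969 ≈ 1.122163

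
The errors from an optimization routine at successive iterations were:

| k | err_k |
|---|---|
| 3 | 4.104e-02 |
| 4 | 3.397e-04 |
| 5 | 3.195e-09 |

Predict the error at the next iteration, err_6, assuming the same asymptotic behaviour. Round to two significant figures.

First estimate the order: p ≈ ln(err_5/err_4) / ln(err_4/err_3) = ln(3.195e-09/3.397e-04)/ln(3.397e-04/4.104e-02) = ln(9.40536e-06)/ln(0.00827729) ≈ 2.4142.
Then err_6 ≈ err_5·(err_5/err_4)^p = 3.195e-09·(9.40536e-06)^2.4142 = 3.195e-09·7.32357e-13 ≈ 2.34e-21.

2.3e-21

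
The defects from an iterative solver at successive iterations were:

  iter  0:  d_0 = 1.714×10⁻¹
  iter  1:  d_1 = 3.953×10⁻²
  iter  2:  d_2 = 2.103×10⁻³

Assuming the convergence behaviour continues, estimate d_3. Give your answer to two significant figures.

6.0e-6

First estimate the order: p ≈ ln(d_2/d_1) / ln(d_1/d_0) = ln(2.103×10⁻³/3.953×10⁻²)/ln(3.953×10⁻²/1.714×10⁻¹) = ln(0.0532001)/ln(0.23063) ≈ 1.9999.
Then d_3 ≈ d_2·(d_2/d_1)^p = 2.103×10⁻³·(0.0532001)^1.9999 = 2.103×10⁻³·0.00283108 ≈ 5.954e-06.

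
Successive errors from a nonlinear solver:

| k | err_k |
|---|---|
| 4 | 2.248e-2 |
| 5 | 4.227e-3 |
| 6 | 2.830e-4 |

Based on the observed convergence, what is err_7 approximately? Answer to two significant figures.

First estimate the order: p ≈ ln(err_6/err_5) / ln(err_5/err_4) = ln(2.830e-4/4.227e-3)/ln(4.227e-3/2.248e-2) = ln(0.0669506)/ln(0.188034) ≈ 1.6179.
Then err_7 ≈ err_6·(err_6/err_5)^p = 2.830e-4·(0.0669506)^1.6179 = 2.830e-4·0.0125947 ≈ 3.564e-06.

3.6e-6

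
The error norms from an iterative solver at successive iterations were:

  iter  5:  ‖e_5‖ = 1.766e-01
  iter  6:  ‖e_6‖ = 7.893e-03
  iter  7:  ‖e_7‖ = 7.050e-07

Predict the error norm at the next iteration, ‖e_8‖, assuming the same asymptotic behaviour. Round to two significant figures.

5.0e-19

First estimate the order: p ≈ ln(‖e_7‖/‖e_6‖) / ln(‖e_6‖/‖e_5‖) = ln(7.050e-07/7.893e-03)/ln(7.893e-03/1.766e-01) = ln(8.93197e-05)/ln(0.0446942) ≈ 2.9999.
Then ‖e_8‖ ≈ ‖e_7‖·(‖e_7‖/‖e_6‖)^p = 7.050e-07·(8.93197e-05)^2.9999 = 7.050e-07·7.13258e-13 ≈ 5.028e-19.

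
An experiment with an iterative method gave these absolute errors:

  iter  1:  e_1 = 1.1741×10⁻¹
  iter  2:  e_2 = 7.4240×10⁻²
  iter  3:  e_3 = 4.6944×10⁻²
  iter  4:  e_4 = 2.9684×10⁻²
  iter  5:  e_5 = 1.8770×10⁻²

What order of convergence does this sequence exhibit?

1

Consecutive ratios: e_5/e_4 = 1.8770×10⁻²/2.9684×10⁻² = 0.632327, e_4/e_3 = 2.9684×10⁻²/4.6944×10⁻² = 0.632328.
p ≈ ln(0.632327)/ln(0.632328) = -0.4583/-0.4583 ≈ 1.00.
So the convergence is linear (order 1).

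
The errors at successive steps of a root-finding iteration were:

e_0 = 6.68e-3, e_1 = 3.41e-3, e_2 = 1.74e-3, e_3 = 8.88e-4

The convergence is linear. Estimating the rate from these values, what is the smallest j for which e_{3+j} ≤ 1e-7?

14

Rate ρ ≈ e_3/e_2 = 8.88e-4/1.74e-3 = 0.5103.
After j more steps, e_{3+j} ≈ 8.88e-4·ρ^j; need ρ^j ≤ 1e-7/8.88e-4 = 0.000112613.
j ≥ ln(0.000112613)/ln(0.5103) = -9.0916/-0.67276 = 13.514.
So 14 more iterations are needed.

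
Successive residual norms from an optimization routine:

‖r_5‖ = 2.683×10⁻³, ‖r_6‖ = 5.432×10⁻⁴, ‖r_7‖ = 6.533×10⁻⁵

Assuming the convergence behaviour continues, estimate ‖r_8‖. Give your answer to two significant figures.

3.9e-6

First estimate the order: p ≈ ln(‖r_7‖/‖r_6‖) / ln(‖r_6‖/‖r_5‖) = ln(6.533×10⁻⁵/5.432×10⁻⁴)/ln(5.432×10⁻⁴/2.683×10⁻³) = ln(0.120269)/ln(0.20246) ≈ 1.3261.
Then ‖r_8‖ ≈ ‖r_7‖·(‖r_7‖/‖r_6‖)^p = 6.533×10⁻⁵·(0.120269)^1.3261 = 6.533×10⁻⁵·0.0602826 ≈ 3.938e-06.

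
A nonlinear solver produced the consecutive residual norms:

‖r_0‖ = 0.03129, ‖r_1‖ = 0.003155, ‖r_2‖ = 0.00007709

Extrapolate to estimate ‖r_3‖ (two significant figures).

1.9e-7

First estimate the order: p ≈ ln(‖r_2‖/‖r_1‖) / ln(‖r_1‖/‖r_0‖) = ln(0.00007709/0.003155)/ln(0.003155/0.03129) = ln(0.0244342)/ln(0.100831) ≈ 1.6178.
Then ‖r_3‖ ≈ ‖r_2‖·(‖r_2‖/‖r_1‖)^p = 0.00007709·(0.0244342)^1.6178 = 0.00007709·0.00246663 ≈ 1.902e-07.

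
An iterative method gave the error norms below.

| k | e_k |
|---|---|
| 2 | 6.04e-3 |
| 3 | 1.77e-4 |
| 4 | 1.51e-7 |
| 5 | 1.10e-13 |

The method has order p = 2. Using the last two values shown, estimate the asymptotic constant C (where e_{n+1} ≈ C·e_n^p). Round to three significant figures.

4.82

C ≈ e_5 / e_4^2
  = 1.10e-13 / (1.51e-7)^2
  = 1.10e-13 / 2.2801e-14 ≈ 4.8243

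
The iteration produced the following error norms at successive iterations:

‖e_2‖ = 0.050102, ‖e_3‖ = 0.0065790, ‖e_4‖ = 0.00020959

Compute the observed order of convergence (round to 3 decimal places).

1.698

p ≈ ln(‖e_4‖/‖e_3‖) / ln(‖e_3‖/‖e_2‖)
  = ln(0.00020959/0.0065790) / ln(0.0065790/0.050102)
  = ln(0.0318574) / ln(0.131312)
  = -3.446486 / -2.030179 ≈ 1.697627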